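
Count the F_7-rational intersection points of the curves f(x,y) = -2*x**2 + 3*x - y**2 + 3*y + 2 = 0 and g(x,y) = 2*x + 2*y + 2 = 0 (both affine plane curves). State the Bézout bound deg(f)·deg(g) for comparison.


Common zeros: {(1, 5), (3, 3)}; count = 2; Bézout bound = 2.

deg(f) = 2, deg(g) = 1, so Bézout bound = 2.
Scan x ∈ F_7. For each x, list the y ∈ F_7 with f(x, y) ≡ 0 and those with g(x, y) ≡ 0 (mod 7); the common zeros in that column are the intersection.
  x = 0: f ≡ 0 at y ∈ ∅; g ≡ 0 at y ∈ {6}; common: ∅.
  x = 1: f ≡ 0 at y ∈ {5}; g ≡ 0 at y ∈ {5}; common: {5}.
  x = 2: f ≡ 0 at y ∈ {0, 3}; g ≡ 0 at y ∈ {4}; common: ∅.
  x = 3: f ≡ 0 at y ∈ {0, 3}; g ≡ 0 at y ∈ {3}; common: {3}.
  x = 4: f ≡ 0 at y ∈ {5}; g ≡ 0 at y ∈ {2}; common: ∅.
  x = 5: f ≡ 0 at y ∈ ∅; g ≡ 0 at y ∈ {1}; common: ∅.
  x = 6: f ≡ 0 at y ∈ {4, 6}; g ≡ 0 at y ∈ {0}; common: ∅.
Collecting: common zeros = {(1, 5), (3, 3)}, so the count is 2.
Comparison with the Bézout bound: 2 ≤ 2 = deg(f)·deg(g), as expected for curves with no common component (the bound is attained).


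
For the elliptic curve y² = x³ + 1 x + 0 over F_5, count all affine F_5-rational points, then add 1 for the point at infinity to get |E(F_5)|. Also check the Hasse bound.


Affine points = {(0, 0), (2, 0), (3, 0)}; affine count = 3; |E(F_5)| = 4.

Discriminant check: Δ ∝ 4a³ + 27b² = 4·1³ + 27·0² = 4·1 + 27·0 ≡ 4 (mod 5). Nonzero ⇒ E is nonsingular.
For each x ∈ F_5, compute rhs = x³ + 1·x + 0 mod 5, then count y ∈ F_5 with y² ≡ rhs.
  x = 0: rhs = 0, matching y values: 0 (1 points).
  x = 1: rhs = 2, matching y values: none (0 points).
  x = 2: rhs = 0, matching y values: 0 (1 points).
  x = 3: rhs = 0, matching y values: 0 (1 points).
  x = 4: rhs = 3, matching y values: none (0 points).
Total affine count: 3.
Full point count |E(F_5)| = 3 + 1 = 4.
Hasse bound: |4 − (5+1)| = |-2| = 2 ≤ 2√5 ≈ 4.4721 ✓.


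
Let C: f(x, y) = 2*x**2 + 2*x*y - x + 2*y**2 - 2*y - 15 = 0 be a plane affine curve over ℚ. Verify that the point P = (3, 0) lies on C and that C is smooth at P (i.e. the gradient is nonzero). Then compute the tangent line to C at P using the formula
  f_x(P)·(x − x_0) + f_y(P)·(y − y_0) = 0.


Tangent line at P: 11*x + 4*y - 33 = 0.

Step 1: f(3, 0) = 0, so P lies on C.
Step 2: partial derivatives
  f_x(x, y) = 4*x + 2*y - 1, f_y(x, y) = 2*x + 4*y - 2.
  f_x(P) = 11, f_y(P) = 4 (gradient nonzero, so P is smooth).
Step 3: tangent line at P: 11·(x − 3) + 4·(y − 0) = 0.
Expanding: 11*x + 4*y - 33 = 0.


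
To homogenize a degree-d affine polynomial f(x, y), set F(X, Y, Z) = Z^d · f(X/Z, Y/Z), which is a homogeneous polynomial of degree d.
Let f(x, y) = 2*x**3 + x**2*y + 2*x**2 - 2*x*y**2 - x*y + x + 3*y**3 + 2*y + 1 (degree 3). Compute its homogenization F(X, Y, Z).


F(X, Y, Z) = 2*X**3 + X**2*Y + 2*X**2*Z - 2*X*Y**2 - X*Y*Z + X*Z**2 + 3*Y**3 + 2*Y*Z**2 + Z**3

deg(f) = 3.
Substitute x = X/Z, y = Y/Z into f, then multiply by Z^3.
  monomial 2·x^3·y^0 ↦ 2·X^3·Y^0·Z^0.
  monomial 1·x^2·y^1 ↦ 1·X^2·Y^1·Z^0.
  monomial 2·x^2·y^0 ↦ 2·X^2·Y^0·Z^1.
  monomial -2·x^1·y^2 ↦ -2·X^1·Y^2·Z^0.
  monomial -1·x^1·y^1 ↦ -1·X^1·Y^1·Z^1.
  monomial 1·x^1·y^0 ↦ 1·X^1·Y^0·Z^2.
  monomial 3·x^0·y^3 ↦ 3·X^0·Y^3·Z^0.
  monomial 2·x^0·y^1 ↦ 2·X^0·Y^1·Z^2.
  monomial 1·x^0·y^0 ↦ 1·X^0·Y^0·Z^3.
Collecting: F(X, Y, Z) = 2*X**3 + X**2*Y + 2*X**2*Z - 2*X*Y**2 - X*Y*Z + X*Z**2 + 3*Y**3 + 2*Y*Z**2 + Z**3.


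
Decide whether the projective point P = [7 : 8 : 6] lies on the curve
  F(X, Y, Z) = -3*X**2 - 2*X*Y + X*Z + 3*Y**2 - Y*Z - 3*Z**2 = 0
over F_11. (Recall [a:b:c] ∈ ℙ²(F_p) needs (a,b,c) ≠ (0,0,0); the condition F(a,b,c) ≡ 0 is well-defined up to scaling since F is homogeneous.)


F(7,8,6) ≡ 6 (mod 11); P is NOT on the curve.

Evaluate F(7, 8, 6) term-by-term (mod 11).
  -3*X**2 ↦ -3·49·1·1 = -147
  -2*X*Y ↦ -2·7·8·1 = -112
  X*Z ↦ 1·7·1·6 = 42
  3*Y**2 ↦ 3·1·64·1 = 192
  -Y*Z ↦ -1·1·8·6 = -48
  -3*Z**2 ↦ -3·1·1·36 = -108
Sum: F(7, 8, 6) = (-147) + (-112) + (42) + (192) + (-48) + (-108) = -181.
Reducing mod 11: -181 ≡ 6 (mod 11).
Since F(a, b, c) ≡ 6 ≠ 0 (mod 11), P does NOT lie on the curve.


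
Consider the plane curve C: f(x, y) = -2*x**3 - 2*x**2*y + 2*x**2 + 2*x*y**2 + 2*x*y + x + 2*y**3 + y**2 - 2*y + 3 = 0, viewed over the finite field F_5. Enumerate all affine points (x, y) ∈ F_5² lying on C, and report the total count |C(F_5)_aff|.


Affine F_5-points: {(0, 3), (3, 0), (3, 1), (3, 3)}; count = 4.

For each of the 25 pairs (x, y) ∈ F_5², evaluate f(x, y) mod 5. Record the zeros.
  x = 0: [0↦3, 1↦4, 2↦4, 3↦0, 4↦4]  zeros at y ∈ {3}
  x = 1: [0↦4, 1↦2, 2↦3, 3↦4, 4↦2]  zeros at y ∈ ∅
  x = 2: [0↦2, 1↦3, 2↦1, 3↦3, 4↦1]  zeros at y ∈ ∅
  x = 3: [0↦0, 1↦0, 2↦1, 3↦0, 4↦4]  zeros at y ∈ {0, 1, 3}
  x = 4: [0↦1, 1↦1, 2↦1, 3↦3, 4↦4]  zeros at y ∈ ∅
Collecting zeros: affine points = {(0, 3), (3, 0), (3, 1), (3, 3)}.
Total count |C(F_5)_aff| = 4.


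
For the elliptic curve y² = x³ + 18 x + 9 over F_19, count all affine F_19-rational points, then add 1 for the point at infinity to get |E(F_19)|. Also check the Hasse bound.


Affine points = {(0, 3), (0, 16), (1, 3), (1, 16), (8, 0), (9, 8), (9, 11), (10, 7), (10, 12), (15, 5), (15, 14), (16, 2), (16, 17), (18, 3), (18, 16)}; affine count = 15; |E(F_19)| = 16.

Discriminant check: Δ ∝ 4a³ + 27b² = 4·18³ + 27·9² = 4·5832 + 27·81 ≡ 17 (mod 19). Nonzero ⇒ E is nonsingular.
For each x ∈ F_19, compute rhs = x³ + 18·x + 9 mod 19, then count y ∈ F_19 with y² ≡ rhs.
  x = 0: rhs = 9, matching y values: 3, 16 (2 points).
  x = 1: rhs = 9, matching y values: 3, 16 (2 points).
  x = 2: rhs = 15, matching y values: none (0 points).
  x = 3: rhs = 14, matching y values: none (0 points).
  x = 4: rhs = 12, matching y values: none (0 points).
  x = 5: rhs = 15, matching y values: none (0 points).
  x = 6: rhs = 10, matching y values: none (0 points).
  x = 7: rhs = 3, matching y values: none (0 points).
  x = 8: rhs = 0, matching y values: 0 (1 points).
  x = 9: rhs = 7, matching y values: 8, 11 (2 points).
  x = 10: rhs = 11, matching y values: 7, 12 (2 points).
  x = 11: rhs = 18, matching y values: none (0 points).
  x = 12: rhs = 15, matching y values: none (0 points).
  x = 13: rhs = 8, matching y values: none (0 points).
  x = 14: rhs = 3, matching y values: none (0 points).
  x = 15: rhs = 6, matching y values: 5, 14 (2 points).
  x = 16: rhs = 4, matching y values: 2, 17 (2 points).
  x = 17: rhs = 3, matching y values: none (0 points).
  x = 18: rhs = 9, matching y values: 3, 16 (2 points).
Total affine count: 15.
Full point count |E(F_19)| = 15 + 1 = 16.
Hasse bound: |16 − (19+1)| = |-4| = 4 ≤ 2√19 ≈ 8.7178 ✓.


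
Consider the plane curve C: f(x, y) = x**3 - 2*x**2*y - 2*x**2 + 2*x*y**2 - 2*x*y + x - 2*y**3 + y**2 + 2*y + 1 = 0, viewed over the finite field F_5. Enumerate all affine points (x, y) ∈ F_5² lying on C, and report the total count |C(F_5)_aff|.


Affine F_5-points: {(1, 1), (2, 4), (4, 3)}; count = 3.

For each of the 25 pairs (x, y) ∈ F_5², evaluate f(x, y) mod 5. Record the zeros.
  x = 0: [0↦1, 1↦2, 2↦3, 3↦2, 4↦2]  zeros at y ∈ ∅
  x = 1: [0↦1, 1↦0, 2↦3, 3↦3, 4↦3]  zeros at y ∈ {1}
  x = 2: [0↦3, 1↦1, 2↦2, 3↦4, 4↦0]  zeros at y ∈ {4}
  x = 3: [0↦3, 1↦1, 2↦1, 3↦1, 4↦4]  zeros at y ∈ ∅
  x = 4: [0↦2, 1↦1, 2↦1, 3↦0, 4↦1]  zeros at y ∈ {3}
Collecting zeros: affine points = {(1, 1), (2, 4), (4, 3)}.
Total count |C(F_5)_aff| = 3.


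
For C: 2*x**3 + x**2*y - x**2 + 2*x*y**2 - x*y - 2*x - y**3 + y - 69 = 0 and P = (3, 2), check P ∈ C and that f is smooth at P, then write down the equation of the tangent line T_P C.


Tangent line at P: 64*x + 19*y - 230 = 0.

Step 1: f(3, 2) = 0, so P lies on C.
Step 2: partial derivatives
  f_x(x, y) = 6*x**2 + 2*x*y - 2*x + 2*y**2 - y - 2, f_y(x, y) = x**2 + 4*x*y - x - 3*y**2 + 1.
  f_x(P) = 64, f_y(P) = 19 (gradient nonzero, so P is smooth).
Step 3: tangent line at P: 64·(x − 3) + 19·(y − 2) = 0.
Expanding: 64*x + 19*y - 230 = 0.


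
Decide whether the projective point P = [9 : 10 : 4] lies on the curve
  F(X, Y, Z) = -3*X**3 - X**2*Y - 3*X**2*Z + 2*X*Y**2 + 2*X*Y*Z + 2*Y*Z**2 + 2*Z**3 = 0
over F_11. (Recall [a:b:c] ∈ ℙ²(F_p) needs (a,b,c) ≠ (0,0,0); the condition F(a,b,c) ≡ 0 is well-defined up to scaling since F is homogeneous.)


F(9,10,4) ≡ 0 (mod 11); P is on the curve.

Evaluate F(9, 10, 4) term-by-term (mod 11).
  -3*X**3 ↦ -3·729·1·1 = -2187
  -X**2*Y ↦ -1·81·10·1 = -810
  -3*X**2*Z ↦ -3·81·1·4 = -972
  2*X*Y**2 ↦ 2·9·100·1 = 1800
  2*X*Y*Z ↦ 2·9·10·4 = 720
  2*Y*Z**2 ↦ 2·1·10·16 = 320
  2*Z**3 ↦ 2·1·1·64 = 128
Sum: F(9, 10, 4) = (-2187) + (-810) + (-972) + (1800) + (720) + (320) + (128) = -1001.
Reducing mod 11: -1001 ≡ 0 (mod 11).
Since F(a, b, c) ≡ 0 (mod 11), P lies on the curve.


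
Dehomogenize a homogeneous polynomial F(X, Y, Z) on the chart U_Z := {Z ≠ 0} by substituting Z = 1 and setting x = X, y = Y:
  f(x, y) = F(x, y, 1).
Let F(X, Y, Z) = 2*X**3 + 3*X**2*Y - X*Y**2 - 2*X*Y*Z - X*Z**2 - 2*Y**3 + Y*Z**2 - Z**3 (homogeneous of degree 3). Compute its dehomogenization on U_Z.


f(x, y) = 2*x**3 + 3*x**2*y - x*y**2 - 2*x*y - x - 2*y**3 + y - 1

On U_Z we set Z = 1. Each monomial c·X^i·Y^j·Z^k in F becomes c·x^i·y^j·1^k = c·x^i·y^j.
Substituting Z = 1: F(X, Y, 1) = 2*x**3 + 3*x**2*y - x*y**2 - 2*x*y - x - 2*y**3 + y - 1.
Note: deg(f) ≤ deg(F) = 3; strict inequality happens when F is divisible by Z (lost terms).


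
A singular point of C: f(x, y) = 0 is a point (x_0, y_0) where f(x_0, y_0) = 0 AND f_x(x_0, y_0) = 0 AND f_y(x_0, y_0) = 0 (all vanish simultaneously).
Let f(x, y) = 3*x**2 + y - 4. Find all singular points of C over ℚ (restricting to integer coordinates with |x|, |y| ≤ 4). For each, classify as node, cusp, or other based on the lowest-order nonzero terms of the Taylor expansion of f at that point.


No singular points in the scanned grid; C is smooth there.

Compute partial derivatives:
  f_x = 6*x.
  f_y = 1.
f_y = 1 is a nonzero constant, so f_y never vanishes: no point (x, y) can satisfy f = f_x = f_y = 0. In particular no (x, y) ∈ {−4, ..., 4}² is singular; the curve is smooth.


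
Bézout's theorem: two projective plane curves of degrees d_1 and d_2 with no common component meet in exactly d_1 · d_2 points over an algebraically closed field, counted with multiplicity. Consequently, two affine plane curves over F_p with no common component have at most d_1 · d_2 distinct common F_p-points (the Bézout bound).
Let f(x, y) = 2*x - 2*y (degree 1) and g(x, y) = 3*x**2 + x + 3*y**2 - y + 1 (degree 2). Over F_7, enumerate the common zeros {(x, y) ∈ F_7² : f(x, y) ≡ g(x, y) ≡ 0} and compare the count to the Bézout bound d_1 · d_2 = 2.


Common zeros: {(1, 1), (6, 6)}; count = 2; Bézout bound = 2.

deg(f) = 1, deg(g) = 2, so Bézout bound = 2.
Scan x ∈ F_7. For each x, list the y ∈ F_7 with f(x, y) ≡ 0 and those with g(x, y) ≡ 0 (mod 7); the common zeros in that column are the intersection.
  x = 0: f ≡ 0 at y ∈ {0}; g ≡ 0 at y ∈ ∅; common: ∅.
  x = 1: f ≡ 0 at y ∈ {1}; g ≡ 0 at y ∈ {1, 4}; common: {1}.
  x = 2: f ≡ 0 at y ∈ {2}; g ≡ 0 at y ∈ ∅; common: ∅.
  x = 3: f ≡ 0 at y ∈ {3}; g ≡ 0 at y ∈ {6}; common: ∅.
  x = 4: f ≡ 0 at y ∈ {4}; g ≡ 0 at y ∈ {2, 3}; common: ∅.
  x = 5: f ≡ 0 at y ∈ {5}; g ≡ 0 at y ∈ {2, 3}; common: ∅.
  x = 6: f ≡ 0 at y ∈ {6}; g ≡ 0 at y ∈ {6}; common: {6}.
Collecting: common zeros = {(1, 1), (6, 6)}, so the count is 2.
Comparison with the Bézout bound: 2 ≤ 2 = deg(f)·deg(g), as expected for curves with no common component (the bound is attained).


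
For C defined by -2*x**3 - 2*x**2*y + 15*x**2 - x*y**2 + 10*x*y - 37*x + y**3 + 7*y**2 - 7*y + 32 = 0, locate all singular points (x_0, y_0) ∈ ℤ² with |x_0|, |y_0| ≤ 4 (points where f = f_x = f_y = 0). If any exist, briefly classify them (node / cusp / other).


Singular points: {(3, -1)}; classification: node.

Compute partial derivatives:
  f_x = -6*x**2 - 4*x*y + 30*x - y**2 + 10*y - 37.
  f_y = -2*x**2 - 2*x*y + 10*x + 3*y**2 + 14*y - 7.
Scan x_0 ∈ {−4, ..., 4}. For each x_0, f_y(x_0, y) is a polynomial in y; find its integer roots y ∈ {−4, ..., 4}, then test f_x and f at those candidates.
  x = -4: f_y(-4, y) = 3*y**2 + 22*y - 79; no integer root y with |y| ≤ 4.
  x = -3: f_y(-3, y) = 3*y**2 + 20*y - 55; no integer root y with |y| ≤ 4.
  x = -2: f_y(-2, y) = 3*y**2 + 18*y - 35; no integer root y with |y| ≤ 4.
  x = -1: f_y(-1, y) = 3*y**2 + 16*y - 19; vanishes at y ∈ {1}. (-1, 1): f_x = -60 ≠ 0.
  x = 0: f_y(0, y) = 3*y**2 + 14*y - 7; no integer root y with |y| ≤ 4.
  x = 1: f_y(1, y) = 3*y**2 + 12*y + 1; no integer root y with |y| ≤ 4.
  x = 2: f_y(2, y) = 3*y**2 + 10*y + 5; no integer root y with |y| ≤ 4.
  x = 3: f_y(3, y) = 3*y**2 + 8*y + 5; vanishes at y ∈ {-1}. (3, -1): f_x = 0, f = 0 — SINGULAR.
  x = 4: f_y(4, y) = 3*y**2 + 6*y + 1; no integer root y with |y| ≤ 4.
Only singular point on the grid: (3, -1).
Classify: substitute x = 3 + u, y = -1 + v and expand: f = -2*u**3 - 2*u**2*v - u**2 - u*v**2 + v**3 + v**2.
No constant or linear terms (consistent with a singular point). Quadratic part: -u**2 + v**2. Cubic part: -2*u**3 - 2*u**2*v - u*v**2 + v**3.
The quadratic part v**2 - u**2 = (v − u)(v + u) splits into two distinct linear factors, so there are two distinct tangent lines y − -1 = ±(x − 3) — this is a node (ordinary double point).
Classification: node.


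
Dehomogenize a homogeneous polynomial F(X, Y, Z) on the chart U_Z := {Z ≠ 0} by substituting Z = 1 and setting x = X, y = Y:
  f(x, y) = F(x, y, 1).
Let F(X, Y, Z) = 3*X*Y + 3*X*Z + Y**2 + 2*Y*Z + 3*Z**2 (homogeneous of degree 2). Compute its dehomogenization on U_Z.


f(x, y) = 3*x*y + 3*x + y**2 + 2*y + 3

On U_Z we set Z = 1. Each monomial c·X^i·Y^j·Z^k in F becomes c·x^i·y^j·1^k = c·x^i·y^j.
Substituting Z = 1: F(X, Y, 1) = 3*x*y + 3*x + y**2 + 2*y + 3.
Note: deg(f) ≤ deg(F) = 2; strict inequality happens when F is divisible by Z (lost terms).


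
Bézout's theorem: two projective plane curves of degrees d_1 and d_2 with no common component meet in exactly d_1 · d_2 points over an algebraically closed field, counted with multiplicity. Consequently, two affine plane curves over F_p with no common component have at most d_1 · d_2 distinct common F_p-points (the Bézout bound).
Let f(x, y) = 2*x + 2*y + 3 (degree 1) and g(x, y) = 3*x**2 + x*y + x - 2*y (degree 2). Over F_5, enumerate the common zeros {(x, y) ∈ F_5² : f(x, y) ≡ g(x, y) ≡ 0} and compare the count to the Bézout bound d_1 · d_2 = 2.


Common zeros: ∅; count = 0; Bézout bound = 2.

deg(f) = 1, deg(g) = 2, so Bézout bound = 2.
Scan x ∈ F_5. For each x, list the y ∈ F_5 with f(x, y) ≡ 0 and those with g(x, y) ≡ 0 (mod 5); the common zeros in that column are the intersection.
  x = 0: f ≡ 0 at y ∈ {1}; g ≡ 0 at y ∈ {0}; common: ∅.
  x = 1: f ≡ 0 at y ∈ {0}; g ≡ 0 at y ∈ {4}; common: ∅.
  x = 2: f ≡ 0 at y ∈ {4}; g ≡ 0 at y ∈ ∅; common: ∅.
  x = 3: f ≡ 0 at y ∈ {3}; g ≡ 0 at y ∈ {0}; common: ∅.
  x = 4: f ≡ 0 at y ∈ {2}; g ≡ 0 at y ∈ {4}; common: ∅.
Collecting: common zeros = ∅, so the count is 0.
Comparison with the Bézout bound: 0 ≤ 2 = deg(f)·deg(g), as expected for curves with no common component (the affine F_5-count falls short of the bound because intersections may lie at infinity, over extension fields, or carry multiplicity).


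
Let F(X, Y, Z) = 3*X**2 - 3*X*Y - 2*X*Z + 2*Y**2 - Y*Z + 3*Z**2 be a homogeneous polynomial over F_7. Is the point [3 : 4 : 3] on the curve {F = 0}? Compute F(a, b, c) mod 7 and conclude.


F(3,4,3) ≡ 6 (mod 7); P is NOT on the curve.

Evaluate F(3, 4, 3) term-by-term (mod 7).
  3*X**2 ↦ 3·9·1·1 = 27
  -3*X*Y ↦ -3·3·4·1 = -36
  -2*X*Z ↦ -2·3·1·3 = -18
  2*Y**2 ↦ 2·1·16·1 = 32
  -Y*Z ↦ -1·1·4·3 = -12
  3*Z**2 ↦ 3·1·1·9 = 27
Sum: F(3, 4, 3) = (27) + (-36) + (-18) + (32) + (-12) + (27) = 20.
Reducing mod 7: 20 ≡ 6 (mod 7).
Since F(a, b, c) ≡ 6 ≠ 0 (mod 7), P does NOT lie on the curve.


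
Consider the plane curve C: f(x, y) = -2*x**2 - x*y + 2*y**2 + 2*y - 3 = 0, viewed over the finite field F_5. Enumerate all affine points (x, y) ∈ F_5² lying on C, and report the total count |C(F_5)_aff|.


Affine F_5-points: {(1, 0), (1, 2), (3, 1), (3, 2), (4, 0), (4, 1)}; count = 6.

For each of the 25 pairs (x, y) ∈ F_5², evaluate f(x, y) mod 5. Record the zeros.
  x = 0: [0↦2, 1↦1, 2↦4, 3↦1, 4↦2]  zeros at y ∈ ∅
  x = 1: [0↦0, 1↦3, 2↦0, 3↦1, 4↦1]  zeros at y ∈ {0, 2}
  x = 2: [0↦4, 1↦1, 2↦2, 3↦2, 4↦1]  zeros at y ∈ ∅
  x = 3: [0↦4, 1↦0, 2↦0, 3↦4, 4↦2]  zeros at y ∈ {1, 2}
  x = 4: [0↦0, 1↦0, 2↦4, 3↦2, 4↦4]  zeros at y ∈ {0, 1}
Collecting zeros: affine points = {(1, 0), (1, 2), (3, 1), (3, 2), (4, 0), (4, 1)}.
Total count |C(F_5)_aff| = 6.


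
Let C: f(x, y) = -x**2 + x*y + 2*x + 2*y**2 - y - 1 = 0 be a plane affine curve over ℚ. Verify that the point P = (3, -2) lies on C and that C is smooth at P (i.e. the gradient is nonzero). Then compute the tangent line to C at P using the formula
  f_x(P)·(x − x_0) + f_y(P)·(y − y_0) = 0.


Tangent line at P: -6*x - 6*y + 6 = 0.

Step 1: f(3, -2) = 0, so P lies on C.
Step 2: partial derivatives
  f_x(x, y) = -2*x + y + 2, f_y(x, y) = x + 4*y - 1.
  f_x(P) = -6, f_y(P) = -6 (gradient nonzero, so P is smooth).
Step 3: tangent line at P: -6·(x − 3) + -6·(y − -2) = 0.
Expanding: -6*x - 6*y + 6 = 0.


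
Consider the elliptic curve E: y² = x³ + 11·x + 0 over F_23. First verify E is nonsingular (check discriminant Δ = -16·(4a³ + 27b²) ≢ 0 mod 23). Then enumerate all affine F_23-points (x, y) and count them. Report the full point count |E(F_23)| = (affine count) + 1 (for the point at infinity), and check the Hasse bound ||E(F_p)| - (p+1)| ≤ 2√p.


Affine points = {(0, 0), (1, 9), (1, 14), (4, 4), (4, 19), (6, 11), (6, 12), (7, 11), (7, 12), (8, 5), (8, 18), (9, 0), (10, 11), (10, 12), (11, 7), (11, 16), (14, 0), (18, 2), (18, 21), (20, 3), (20, 20), (21, 4), (21, 19)}; affine count = 23; |E(F_23)| = 24.

Discriminant check: Δ ∝ 4a³ + 27b² = 4·11³ + 27·0² = 4·1331 + 27·0 ≡ 11 (mod 23). Nonzero ⇒ E is nonsingular.
For each x ∈ F_23, compute rhs = x³ + 11·x + 0 mod 23, then count y ∈ F_23 with y² ≡ rhs.
  x = 0: rhs = 0, matching y values: 0 (1 points).
  x = 1: rhs = 12, matching y values: 9, 14 (2 points).
  x = 2: rhs = 7, matching y values: none (0 points).
  x = 3: rhs = 14, matching y values: none (0 points).
  x = 4: rhs = 16, matching y values: 4, 19 (2 points).
  x = 5: rhs = 19, matching y values: none (0 points).
  x = 6: rhs = 6, matching y values: 11, 12 (2 points).
  x = 7: rhs = 6, matching y values: 11, 12 (2 points).
  x = 8: rhs = 2, matching y values: 5, 18 (2 points).
  x = 9: rhs = 0, matching y values: 0 (1 points).
  x = 10: rhs = 6, matching y values: 11, 12 (2 points).
  x = 11: rhs = 3, matching y values: 7, 16 (2 points).
  x = 12: rhs = 20, matching y values: none (0 points).
  x = 13: rhs = 17, matching y values: none (0 points).
  x = 14: rhs = 0, matching y values: 0 (1 points).
  x = 15: rhs = 21, matching y values: none (0 points).
  x = 16: rhs = 17, matching y values: none (0 points).
  x = 17: rhs = 17, matching y values: none (0 points).
  x = 18: rhs = 4, matching y values: 2, 21 (2 points).
  x = 19: rhs = 7, matching y values: none (0 points).
  x = 20: rhs = 9, matching y values: 3, 20 (2 points).
  x = 21: rhs = 16, matching y values: 4, 19 (2 points).
  x = 22: rhs = 11, matching y values: none (0 points).
Total affine count: 23.
Full point count |E(F_23)| = 23 + 1 = 24.
Hasse bound: |24 − (23+1)| = |0| = 0 ≤ 2√23 ≈ 9.5917 ✓.


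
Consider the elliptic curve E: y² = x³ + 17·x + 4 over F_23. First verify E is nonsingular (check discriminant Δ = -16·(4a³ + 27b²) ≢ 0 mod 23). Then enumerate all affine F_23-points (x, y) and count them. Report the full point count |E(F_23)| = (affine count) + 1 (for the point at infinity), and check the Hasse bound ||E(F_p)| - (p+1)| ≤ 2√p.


Affine points = {(0, 2), (0, 21), (2, 0), (3, 6), (3, 17), (6, 0), (7, 11), (7, 12), (8, 10), (8, 13), (9, 9), (9, 14), (10, 1), (10, 22), (11, 2), (11, 21), (12, 2), (12, 21), (15, 0), (16, 5), (16, 18), (17, 10), (17, 13), (18, 1), (18, 22), (20, 8), (20, 15), (21, 10), (21, 13), (22, 3), (22, 20)}; affine count = 31; |E(F_23)| = 32.

Discriminant check: Δ ∝ 4a³ + 27b² = 4·17³ + 27·4² = 4·4913 + 27·16 ≡ 5 (mod 23). Nonzero ⇒ E is nonsingular.
For each x ∈ F_23, compute rhs = x³ + 17·x + 4 mod 23, then count y ∈ F_23 with y² ≡ rhs.
  x = 0: rhs = 4, matching y values: 2, 21 (2 points).
  x = 1: rhs = 22, matching y values: none (0 points).
  x = 2: rhs = 0, matching y values: 0 (1 points).
  x = 3: rhs = 13, matching y values: 6, 17 (2 points).
  x = 4: rhs = 21, matching y values: none (0 points).
  x = 5: rhs = 7, matching y values: none (0 points).
  x = 6: rhs = 0, matching y values: 0 (1 points).
  x = 7: rhs = 6, matching y values: 11, 12 (2 points).
  x = 8: rhs = 8, matching y values: 10, 13 (2 points).
  x = 9: rhs = 12, matching y values: 9, 14 (2 points).
  x = 10: rhs = 1, matching y values: 1, 22 (2 points).
  x = 11: rhs = 4, matching y values: 2, 21 (2 points).
  x = 12: rhs = 4, matching y values: 2, 21 (2 points).
  x = 13: rhs = 7, matching y values: none (0 points).
  x = 14: rhs = 19, matching y values: none (0 points).
  x = 15: rhs = 0, matching y values: 0 (1 points).
  x = 16: rhs = 2, matching y values: 5, 18 (2 points).
  x = 17: rhs = 8, matching y values: 10, 13 (2 points).
  x = 18: rhs = 1, matching y values: 1, 22 (2 points).
  x = 19: rhs = 10, matching y values: none (0 points).
  x = 20: rhs = 18, matching y values: 8, 15 (2 points).
  x = 21: rhs = 8, matching y values: 10, 13 (2 points).
  x = 22: rhs = 9, matching y values: 3, 20 (2 points).
Total affine count: 31.
Full point count |E(F_23)| = 31 + 1 = 32.
Hasse bound: |32 − (23+1)| = |8| = 8 ≤ 2√23 ≈ 9.5917 ✓.


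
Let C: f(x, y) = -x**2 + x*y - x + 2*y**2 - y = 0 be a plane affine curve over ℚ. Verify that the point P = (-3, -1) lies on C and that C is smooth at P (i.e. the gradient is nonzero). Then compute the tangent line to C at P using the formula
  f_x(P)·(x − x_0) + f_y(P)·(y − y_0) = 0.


Tangent line at P: 4*x - 8*y + 4 = 0.

Step 1: f(-3, -1) = 0, so P lies on C.
Step 2: partial derivatives
  f_x(x, y) = -2*x + y - 1, f_y(x, y) = x + 4*y - 1.
  f_x(P) = 4, f_y(P) = -8 (gradient nonzero, so P is smooth).
Step 3: tangent line at P: 4·(x − -3) + -8·(y − -1) = 0.
Expanding: 4*x - 8*y + 4 = 0.


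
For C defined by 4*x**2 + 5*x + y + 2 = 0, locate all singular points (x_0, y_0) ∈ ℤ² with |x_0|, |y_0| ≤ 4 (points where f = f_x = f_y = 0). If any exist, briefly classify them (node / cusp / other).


No singular points in the scanned grid; C is smooth there.

Compute partial derivatives:
  f_x = 8*x + 5.
  f_y = 1.
f_y = 1 is a nonzero constant, so f_y never vanishes: no point (x, y) can satisfy f = f_x = f_y = 0. In particular no (x, y) ∈ {−4, ..., 4}² is singular; the curve is smooth.


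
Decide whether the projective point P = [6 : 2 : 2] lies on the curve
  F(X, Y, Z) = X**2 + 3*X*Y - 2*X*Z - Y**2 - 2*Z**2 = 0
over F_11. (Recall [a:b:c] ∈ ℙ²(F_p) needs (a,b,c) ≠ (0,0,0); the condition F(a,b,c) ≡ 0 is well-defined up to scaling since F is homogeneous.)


F(6,2,2) ≡ 3 (mod 11); P is NOT on the curve.

Evaluate F(6, 2, 2) term-by-term (mod 11).
  X**2 ↦ 1·36·1·1 = 36
  3*X*Y ↦ 3·6·2·1 = 36
  -2*X*Z ↦ -2·6·1·2 = -24
  -Y**2 ↦ -1·1·4·1 = -4
  -2*Z**2 ↦ -2·1·1·4 = -8
Sum: F(6, 2, 2) = (36) + (36) + (-24) + (-4) + (-8) = 36.
Reducing mod 11: 36 ≡ 3 (mod 11).
Since F(a, b, c) ≡ 3 ≠ 0 (mod 11), P does NOT lie on the curve.


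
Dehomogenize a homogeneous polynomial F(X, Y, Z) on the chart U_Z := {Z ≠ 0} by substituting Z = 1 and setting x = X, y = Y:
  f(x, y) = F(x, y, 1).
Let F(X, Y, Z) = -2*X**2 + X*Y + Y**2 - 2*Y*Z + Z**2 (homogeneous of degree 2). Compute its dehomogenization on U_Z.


f(x, y) = -2*x**2 + x*y + y**2 - 2*y + 1

On U_Z we set Z = 1. Each monomial c·X^i·Y^j·Z^k in F becomes c·x^i·y^j·1^k = c·x^i·y^j.
Substituting Z = 1: F(X, Y, 1) = -2*x**2 + x*y + y**2 - 2*y + 1.
Note: deg(f) ≤ deg(F) = 2; strict inequality happens when F is divisible by Z (lost terms).


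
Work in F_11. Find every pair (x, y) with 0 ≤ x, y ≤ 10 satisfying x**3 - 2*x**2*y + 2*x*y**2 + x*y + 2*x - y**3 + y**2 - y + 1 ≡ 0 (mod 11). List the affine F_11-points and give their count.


Affine F_11-points: {(0, 1), (2, 2), (2, 5), (2, 9), (3, 2), (3, 3), (8, 4), (8, 9), (9, 0), (9, 8), (10, 2)}; count = 11.

For each of the 121 pairs (x, y) ∈ F_11², evaluate f(x, y) mod 11. Record the zeros.
  x = 0: [0↦1, 1↦0, 2↦6, 3↦2, 4↦4, 5↦6, 6↦2, 7↦8, 8↦7, 9↦4, 10↦4]  zeros at y ∈ {1}
  x = 1: [0↦4, 1↦4, 2↦4, 3↦9, 4↦2, 5↦10, 6↦5, 7↦3, 8↦9, 9↦6, 10↦10]  zeros at y ∈ ∅
  x = 2: [0↦2, 1↦10, 2↦0, 3↦10, 4↦1, 5↦0, 6↦1, 7↦9, 8↦7, 9↦0, 10↦4]  zeros at y ∈ {2, 5, 9}
  x = 3: [0↦1, 1↦2, 2↦0, 3↦0, 4↦7, 5↦4, 6↦7, 7↦10, 8↦7, 9↦3, 10↦3]  zeros at y ∈ {2, 3}
  x = 4: [0↦7, 1↦8, 2↦10, 3↦7, 4↦4, 5↦6, 6↦7, 7↦1, 8↦4, 9↦10, 10↦2]  zeros at y ∈ ∅
  x = 5: [0↦4, 1↦1, 2↦3, 3↦4, 4↦9, 5↦1, 6↦7, 7↦10, 8↦4, 9↦5, 10↦7]  zeros at y ∈ ∅
  x = 6: [0↦9, 1↦9, 2↦7, 3↦8, 4↦6, 5↦6, 6↦2, 7↦10, 8↦2, 9↦5, 10↦2]  zeros at y ∈ ∅
  x = 7: [0↦6, 1↦5, 2↦6, 3↦3, 4↦1, 5↦5, 6↦9, 7↦7, 8↦4, 9↦5, 10↦4]  zeros at y ∈ ∅
  x = 8: [0↦1, 1↦6, 2↦6, 3↦6, 4↦0, 5↦4, 6↦1, 7↦7, 8↦5, 9↦0, 10↦8]  zeros at y ∈ {4, 9}
  x = 9: [0↦0, 1↦7, 2↦2, 3↦1, 4↦9, 5↦9, 6↦6, 7↦5, 8↦0, 9↦7, 10↦9]  zeros at y ∈ {0, 8}
  x = 10: [0↦9, 1↦3, 2↦0, 3↦5, 4↦1, 5↦4, 6↦8, 7↦7, 8↦6, 9↦10, 10↦2]  zeros at y ∈ {2}
Collecting zeros: affine points = {(0, 1), (2, 2), (2, 5), (2, 9), (3, 2), (3, 3), (8, 4), (8, 9), (9, 0), (9, 8), (10, 2)}.
Total count |C(F_11)_aff| = 11.


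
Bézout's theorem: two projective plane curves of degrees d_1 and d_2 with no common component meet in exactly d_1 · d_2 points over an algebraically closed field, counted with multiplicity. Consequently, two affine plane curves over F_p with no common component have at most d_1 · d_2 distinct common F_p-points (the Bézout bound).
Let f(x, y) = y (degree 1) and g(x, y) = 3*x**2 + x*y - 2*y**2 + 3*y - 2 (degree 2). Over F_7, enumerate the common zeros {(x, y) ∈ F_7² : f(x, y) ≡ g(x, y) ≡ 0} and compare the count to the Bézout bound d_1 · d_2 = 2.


Common zeros: ∅; count = 0; Bézout bound = 2.

deg(f) = 1, deg(g) = 2, so Bézout bound = 2.
Scan x ∈ F_7. For each x, list the y ∈ F_7 with f(x, y) ≡ 0 and those with g(x, y) ≡ 0 (mod 7); the common zeros in that column are the intersection.
  x = 0: f ≡ 0 at y ∈ {0}; g ≡ 0 at y ∈ {6}; common: ∅.
  x = 1: f ≡ 0 at y ∈ {0}; g ≡ 0 at y ∈ ∅; common: ∅.
  x = 2: f ≡ 0 at y ∈ {0}; g ≡ 0 at y ∈ {3}; common: ∅.
  x = 3: f ≡ 0 at y ∈ {0}; g ≡ 0 at y ∈ ∅; common: ∅.
  x = 4: f ≡ 0 at y ∈ {0}; g ≡ 0 at y ∈ {3, 4}; common: ∅.
  x = 5: f ≡ 0 at y ∈ {0}; g ≡ 0 at y ∈ {5, 6}; common: ∅.
  x = 6: f ≡ 0 at y ∈ {0}; g ≡ 0 at y ∈ ∅; common: ∅.
Collecting: common zeros = ∅, so the count is 0.
Comparison with the Bézout bound: 0 ≤ 2 = deg(f)·deg(g), as expected for curves with no common component (the affine F_7-count falls short of the bound because intersections may lie at infinity, over extension fields, or carry multiplicity).


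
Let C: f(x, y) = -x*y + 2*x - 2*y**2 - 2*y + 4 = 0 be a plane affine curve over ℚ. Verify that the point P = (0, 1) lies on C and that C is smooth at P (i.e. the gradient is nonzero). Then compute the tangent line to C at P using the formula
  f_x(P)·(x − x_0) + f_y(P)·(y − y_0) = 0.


Tangent line at P: x - 6*y + 6 = 0.

Step 1: f(0, 1) = 0, so P lies on C.
Step 2: partial derivatives
  f_x(x, y) = 2 - y, f_y(x, y) = -x - 4*y - 2.
  f_x(P) = 1, f_y(P) = -6 (gradient nonzero, so P is smooth).
Step 3: tangent line at P: 1·(x − 0) + -6·(y − 1) = 0.
Expanding: x - 6*y + 6 = 0.


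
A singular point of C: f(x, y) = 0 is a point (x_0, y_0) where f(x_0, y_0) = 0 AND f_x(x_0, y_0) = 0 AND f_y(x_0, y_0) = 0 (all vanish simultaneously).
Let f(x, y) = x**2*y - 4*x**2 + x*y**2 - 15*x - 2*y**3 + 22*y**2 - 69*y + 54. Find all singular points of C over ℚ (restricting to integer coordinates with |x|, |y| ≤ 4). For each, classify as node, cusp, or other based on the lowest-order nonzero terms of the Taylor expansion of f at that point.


Singular points: {(-3, 3)}; classification: node.

Compute partial derivatives:
  f_x = 2*x*y - 8*x + y**2 - 15.
  f_y = x**2 + 2*x*y - 6*y**2 + 44*y - 69.
Scan x_0 ∈ {−4, ..., 4}. For each x_0, f_y(x_0, y) is a polynomial in y; find its integer roots y ∈ {−4, ..., 4}, then test f_x and f at those candidates.
  x = -4: f_y(-4, y) = -6*y**2 + 36*y - 53; no integer root y with |y| ≤ 4.
  x = -3: f_y(-3, y) = -6*y**2 + 38*y - 60; vanishes at y ∈ {3}. (-3, 3): f_x = 0, f = 0 — SINGULAR.
  x = -2: f_y(-2, y) = -6*y**2 + 40*y - 65; no integer root y with |y| ≤ 4.
  x = -1: f_y(-1, y) = -6*y**2 + 42*y - 68; no integer root y with |y| ≤ 4.
  x = 0: f_y(0, y) = -6*y**2 + 44*y - 69; no integer root y with |y| ≤ 4.
  x = 1: f_y(1, y) = -6*y**2 + 46*y - 68; vanishes at y ∈ {2}. (1, 2): f_x = -15 ≠ 0.
  x = 2: f_y(2, y) = -6*y**2 + 48*y - 65; no integer root y with |y| ≤ 4.
  x = 3: f_y(3, y) = -6*y**2 + 50*y - 60; no integer root y with |y| ≤ 4.
  x = 4: f_y(4, y) = -6*y**2 + 52*y - 53; no integer root y with |y| ≤ 4.
Only singular point on the grid: (-3, 3).
Classify: substitute x = -3 + u, y = 3 + v and expand: f = u**2*v - u**2 + u*v**2 - 2*v**3 + v**2.
No constant or linear terms (consistent with a singular point). Quadratic part: -u**2 + v**2. Cubic part: u**2*v + u*v**2 - 2*v**3.
The quadratic part v**2 - u**2 = (v − u)(v + u) splits into two distinct linear factors, so there are two distinct tangent lines y − 3 = ±(x − -3) — this is a node (ordinary double point).
Classification: node.


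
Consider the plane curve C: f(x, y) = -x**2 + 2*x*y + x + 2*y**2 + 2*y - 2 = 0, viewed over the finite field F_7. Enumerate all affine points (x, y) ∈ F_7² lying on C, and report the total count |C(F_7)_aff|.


Affine F_7-points: {(1, 2), (1, 3), (3, 4), (3, 6), (4, 0), (4, 2), (6, 3), (6, 4)}; count = 8.

For each of the 49 pairs (x, y) ∈ F_7², evaluate f(x, y) mod 7. Record the zeros.
  x = 0: [0↦5, 1↦2, 2↦3, 3↦1, 4↦3, 5↦2, 6↦5]  zeros at y ∈ ∅
  x = 1: [0↦5, 1↦4, 2↦0, 3↦0, 4↦4, 5↦5, 6↦3]  zeros at y ∈ {2, 3}
  x = 2: [0↦3, 1↦4, 2↦2, 3↦4, 4↦3, 5↦6, 6↦6]  zeros at y ∈ ∅
  x = 3: [0↦6, 1↦2, 2↦2, 3↦6, 4↦0, 5↦5, 6↦0]  zeros at y ∈ {4, 6}
  x = 4: [0↦0, 1↦5, 2↦0, 3↦6, 4↦2, 5↦2, 6↦6]  zeros at y ∈ {0, 2}
  x = 5: [0↦6, 1↦6, 2↦3, 3↦4, 4↦2, 5↦4, 6↦3]  zeros at y ∈ ∅
  x = 6: [0↦3, 1↦5, 2↦4, 3↦0, 4↦0, 5↦4, 6↦5]  zeros at y ∈ {3, 4}
Collecting zeros: affine points = {(1, 2), (1, 3), (3, 4), (3, 6), (4, 0), (4, 2), (6, 3), (6, 4)}.
Total count |C(F_7)_aff| = 8.


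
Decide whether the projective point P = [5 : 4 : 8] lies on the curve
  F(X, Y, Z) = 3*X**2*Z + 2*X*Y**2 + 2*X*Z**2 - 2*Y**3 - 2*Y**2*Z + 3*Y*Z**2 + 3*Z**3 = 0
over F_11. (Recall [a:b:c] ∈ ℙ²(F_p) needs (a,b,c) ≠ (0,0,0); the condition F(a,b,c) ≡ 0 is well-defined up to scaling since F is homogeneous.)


F(5,4,8) ≡ 9 (mod 11); P is NOT on the curve.

Evaluate F(5, 4, 8) term-by-term (mod 11).
  3*X**2*Z ↦ 3·25·1·8 = 600
  2*X*Y**2 ↦ 2·5·16·1 = 160
  2*X*Z**2 ↦ 2·5·1·64 = 640
  -2*Y**3 ↦ -2·1·64·1 = -128
  -2*Y**2*Z ↦ -2·1·16·8 = -256
  3*Y*Z**2 ↦ 3·1·4·64 = 768
  3*Z**3 ↦ 3·1·1·512 = 1536
Sum: F(5, 4, 8) = (600) + (160) + (640) + (-128) + (-256) + (768) + (1536) = 3320.
Reducing mod 11: 3320 ≡ 9 (mod 11).
Since F(a, b, c) ≡ 9 ≠ 0 (mod 11), P does NOT lie on the curve.


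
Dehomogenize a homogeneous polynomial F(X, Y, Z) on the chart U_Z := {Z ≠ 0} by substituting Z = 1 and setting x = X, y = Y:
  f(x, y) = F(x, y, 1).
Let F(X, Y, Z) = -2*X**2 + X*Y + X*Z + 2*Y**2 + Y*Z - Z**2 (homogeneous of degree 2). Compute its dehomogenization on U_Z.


f(x, y) = -2*x**2 + x*y + x + 2*y**2 + y - 1

On U_Z we set Z = 1. Each monomial c·X^i·Y^j·Z^k in F becomes c·x^i·y^j·1^k = c·x^i·y^j.
Substituting Z = 1: F(X, Y, 1) = -2*x**2 + x*y + x + 2*y**2 + y - 1.
Note: deg(f) ≤ deg(F) = 2; strict inequality happens when F is divisible by Z (lost terms).


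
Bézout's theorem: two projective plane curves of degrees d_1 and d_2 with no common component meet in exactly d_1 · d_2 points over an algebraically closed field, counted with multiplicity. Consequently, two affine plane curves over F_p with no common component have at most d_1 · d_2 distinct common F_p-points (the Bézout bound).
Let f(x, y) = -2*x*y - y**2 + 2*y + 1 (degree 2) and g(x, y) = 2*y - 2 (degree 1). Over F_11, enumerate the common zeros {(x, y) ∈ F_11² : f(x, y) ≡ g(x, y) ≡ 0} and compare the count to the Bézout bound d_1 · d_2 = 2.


Common zeros: {(1, 1)}; count = 1; Bézout bound = 2.

deg(f) = 2, deg(g) = 1, so Bézout bound = 2.
Scan x ∈ F_11. For each x, list the y ∈ F_11 with f(x, y) ≡ 0 and those with g(x, y) ≡ 0 (mod 11); the common zeros in that column are the intersection.
  x = 0: f ≡ 0 at y ∈ ∅; g ≡ 0 at y ∈ {1}; common: ∅.
  x = 1: f ≡ 0 at y ∈ {1, 10}; g ≡ 0 at y ∈ {1}; common: {1}.
  x = 2: f ≡ 0 at y ∈ ∅; g ≡ 0 at y ∈ {1}; common: ∅.
  x = 3: f ≡ 0 at y ∈ {2, 5}; g ≡ 0 at y ∈ {1}; common: ∅.
  x = 4: f ≡ 0 at y ∈ ∅; g ≡ 0 at y ∈ {1}; common: ∅.
  x = 5: f ≡ 0 at y ∈ ∅; g ≡ 0 at y ∈ {1}; common: ∅.
  x = 6: f ≡ 0 at y ∈ {4, 8}; g ≡ 0 at y ∈ {1}; common: ∅.
  x = 7: f ≡ 0 at y ∈ {3, 7}; g ≡ 0 at y ∈ {1}; common: ∅.
  x = 8: f ≡ 0 at y ∈ ∅; g ≡ 0 at y ∈ {1}; common: ∅.
  x = 9: f ≡ 0 at y ∈ ∅; g ≡ 0 at y ∈ {1}; common: ∅.
  x = 10: f ≡ 0 at y ∈ {6, 9}; g ≡ 0 at y ∈ {1}; common: ∅.
Collecting: common zeros = {(1, 1)}, so the count is 1.
Comparison with the Bézout bound: 1 ≤ 2 = deg(f)·deg(g), as expected for curves with no common component (the affine F_11-count falls short of the bound because intersections may lie at infinity, over extension fields, or carry multiplicity).


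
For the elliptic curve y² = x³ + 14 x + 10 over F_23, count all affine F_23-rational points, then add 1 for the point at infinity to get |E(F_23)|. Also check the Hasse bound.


Affine points = {(1, 5), (1, 18), (2, 0), (8, 6), (8, 17), (10, 0), (11, 0), (14, 11), (14, 12), (16, 11), (16, 12), (17, 3), (17, 20), (22, 8), (22, 15)}; affine count = 15; |E(F_23)| = 16.

Discriminant check: Δ ∝ 4a³ + 27b² = 4·14³ + 27·10² = 4·2744 + 27·100 ≡ 14 (mod 23). Nonzero ⇒ E is nonsingular.
For each x ∈ F_23, compute rhs = x³ + 14·x + 10 mod 23, then count y ∈ F_23 with y² ≡ rhs.
  x = 0: rhs = 10, matching y values: none (0 points).
  x = 1: rhs = 2, matching y values: 5, 18 (2 points).
  x = 2: rhs = 0, matching y values: 0 (1 points).
  x = 3: rhs = 10, matching y values: none (0 points).
  x = 4: rhs = 15, matching y values: none (0 points).
  x = 5: rhs = 21, matching y values: none (0 points).
  x = 6: rhs = 11, matching y values: none (0 points).
  x = 7: rhs = 14, matching y values: none (0 points).
  x = 8: rhs = 13, matching y values: 6, 17 (2 points).
  x = 9: rhs = 14, matching y values: none (0 points).
  x = 10: rhs = 0, matching y values: 0 (1 points).
  x = 11: rhs = 0, matching y values: 0 (1 points).
  x = 12: rhs = 20, matching y values: none (0 points).
  x = 13: rhs = 20, matching y values: none (0 points).
  x = 14: rhs = 6, matching y values: 11, 12 (2 points).
  x = 15: rhs = 7, matching y values: none (0 points).
  x = 16: rhs = 6, matching y values: 11, 12 (2 points).
  x = 17: rhs = 9, matching y values: 3, 20 (2 points).
  x = 18: rhs = 22, matching y values: none (0 points).
  x = 19: rhs = 5, matching y values: none (0 points).
  x = 20: rhs = 10, matching y values: none (0 points).
  x = 21: rhs = 20, matching y values: none (0 points).
  x = 22: rhs = 18, matching y values: 8, 15 (2 points).
Total affine count: 15.
Full point count |E(F_23)| = 15 + 1 = 16.
Hasse bound: |16 − (23+1)| = |-8| = 8 ≤ 2√23 ≈ 9.5917 ✓.


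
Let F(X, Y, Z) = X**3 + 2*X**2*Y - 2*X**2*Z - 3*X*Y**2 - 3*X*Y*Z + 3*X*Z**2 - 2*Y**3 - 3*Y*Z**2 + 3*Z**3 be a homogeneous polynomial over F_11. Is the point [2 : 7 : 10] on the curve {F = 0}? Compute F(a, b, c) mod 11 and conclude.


F(2,7,10) ≡ 7 (mod 11); P is NOT on the curve.

Evaluate F(2, 7, 10) term-by-term (mod 11).
  X**3 ↦ 1·8·1·1 = 8
  2*X**2*Y ↦ 2·4·7·1 = 56
  -2*X**2*Z ↦ -2·4·1·10 = -80
  -3*X*Y**2 ↦ -3·2·49·1 = -294
  -3*X*Y*Z ↦ -3·2·7·10 = -420
  3*X*Z**2 ↦ 3·2·1·100 = 600
  -2*Y**3 ↦ -2·1·343·1 = -686
  -3*Y*Z**2 ↦ -3·1·7·100 = -2100
  3*Z**3 ↦ 3·1·1·1000 = 3000
Sum: F(2, 7, 10) = (8) + (56) + (-80) + (-294) + (-420) + (600) + (-686) + (-2100) + (3000) = 84.
Reducing mod 11: 84 ≡ 7 (mod 11).
Since F(a, b, c) ≡ 7 ≠ 0 (mod 11), P does NOT lie on the curve.


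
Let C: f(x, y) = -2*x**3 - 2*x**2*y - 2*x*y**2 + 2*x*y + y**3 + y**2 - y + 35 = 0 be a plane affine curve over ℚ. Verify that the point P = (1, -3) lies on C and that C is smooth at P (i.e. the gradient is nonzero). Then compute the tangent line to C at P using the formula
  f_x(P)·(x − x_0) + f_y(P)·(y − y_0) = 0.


Tangent line at P: -18*x + 32*y + 114 = 0.

Step 1: f(1, -3) = 0, so P lies on C.
Step 2: partial derivatives
  f_x(x, y) = -6*x**2 - 4*x*y - 2*y**2 + 2*y, f_y(x, y) = -2*x**2 - 4*x*y + 2*x + 3*y**2 + 2*y - 1.
  f_x(P) = -18, f_y(P) = 32 (gradient nonzero, so P is smooth).
Step 3: tangent line at P: -18·(x − 1) + 32·(y − -3) = 0.
Expanding: -18*x + 32*y + 114 = 0.


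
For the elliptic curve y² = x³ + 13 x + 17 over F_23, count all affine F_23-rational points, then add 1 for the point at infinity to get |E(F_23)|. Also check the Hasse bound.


Affine points = {(1, 10), (1, 13), (4, 8), (4, 15), (5, 0), (6, 9), (6, 14), (8, 9), (8, 14), (9, 9), (9, 14), (19, 4), (19, 19), (21, 11), (21, 12), (22, 7), (22, 16)}; affine count = 17; |E(F_23)| = 18.

Discriminant check: Δ ∝ 4a³ + 27b² = 4·13³ + 27·17² = 4·2197 + 27·289 ≡ 8 (mod 23). Nonzero ⇒ E is nonsingular.
For each x ∈ F_23, compute rhs = x³ + 13·x + 17 mod 23, then count y ∈ F_23 with y² ≡ rhs.
  x = 0: rhs = 17, matching y values: none (0 points).
  x = 1: rhs = 8, matching y values: 10, 13 (2 points).
  x = 2: rhs = 5, matching y values: none (0 points).
  x = 3: rhs = 14, matching y values: none (0 points).
  x = 4: rhs = 18, matching y values: 8, 15 (2 points).
  x = 5: rhs = 0, matching y values: 0 (1 points).
  x = 6: rhs = 12, matching y values: 9, 14 (2 points).
  x = 7: rhs = 14, matching y values: none (0 points).
  x = 8: rhs = 12, matching y values: 9, 14 (2 points).
  x = 9: rhs = 12, matching y values: 9, 14 (2 points).
  x = 10: rhs = 20, matching y values: none (0 points).
  x = 11: rhs = 19, matching y values: none (0 points).
  x = 12: rhs = 15, matching y values: none (0 points).
  x = 13: rhs = 14, matching y values: none (0 points).
  x = 14: rhs = 22, matching y values: none (0 points).
  x = 15: rhs = 22, matching y values: none (0 points).
  x = 16: rhs = 20, matching y values: none (0 points).
  x = 17: rhs = 22, matching y values: none (0 points).
  x = 18: rhs = 11, matching y values: none (0 points).
  x = 19: rhs = 16, matching y values: 4, 19 (2 points).
  x = 20: rhs = 20, matching y values: none (0 points).
  x = 21: rhs = 6, matching y values: 11, 12 (2 points).
  x = 22: rhs = 3, matching y values: 7, 16 (2 points).
Total affine count: 17.
Full point count |E(F_23)| = 17 + 1 = 18.
Hasse bound: |18 − (23+1)| = |-6| = 6 ≤ 2√23 ≈ 9.5917 ✓.
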